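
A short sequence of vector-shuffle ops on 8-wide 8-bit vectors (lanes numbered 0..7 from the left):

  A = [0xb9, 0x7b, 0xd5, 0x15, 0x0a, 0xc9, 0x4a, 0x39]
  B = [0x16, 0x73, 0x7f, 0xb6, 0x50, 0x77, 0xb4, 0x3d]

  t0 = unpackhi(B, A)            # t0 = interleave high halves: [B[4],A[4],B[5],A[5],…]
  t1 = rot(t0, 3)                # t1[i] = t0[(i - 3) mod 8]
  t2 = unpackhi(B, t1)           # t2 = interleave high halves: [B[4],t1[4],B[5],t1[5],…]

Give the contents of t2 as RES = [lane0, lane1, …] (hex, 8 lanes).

t0 = [0x50, 0x0a, 0x77, 0xc9, 0xb4, 0x4a, 0x3d, 0x39]
t1 = [0x4a, 0x3d, 0x39, 0x50, 0x0a, 0x77, 0xc9, 0xb4]
t2 = [0x50, 0x0a, 0x77, 0x77, 0xb4, 0xc9, 0x3d, 0xb4]

RES = [0x50, 0x0a, 0x77, 0x77, 0xb4, 0xc9, 0x3d, 0xb4]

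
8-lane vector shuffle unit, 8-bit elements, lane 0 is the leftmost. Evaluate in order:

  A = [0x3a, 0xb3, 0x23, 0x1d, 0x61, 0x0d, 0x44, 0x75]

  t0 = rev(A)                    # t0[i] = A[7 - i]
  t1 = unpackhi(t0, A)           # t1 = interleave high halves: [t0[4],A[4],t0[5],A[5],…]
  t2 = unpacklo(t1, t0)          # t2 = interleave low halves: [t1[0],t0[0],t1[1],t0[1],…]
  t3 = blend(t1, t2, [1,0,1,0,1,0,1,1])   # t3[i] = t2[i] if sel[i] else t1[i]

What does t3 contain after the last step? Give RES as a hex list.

RES = [ 0x1d  0x61  0x61  0x0d  0x23  0x44  0x0d  0x61 ]

  t0: 75 44 0d 61 1d 23 b3 3a
  t1: 1d 61 23 0d b3 44 3a 75
  t2: 1d 75 61 44 23 0d 0d 61
  t3: 1d 61 61 0d 23 44 0d 61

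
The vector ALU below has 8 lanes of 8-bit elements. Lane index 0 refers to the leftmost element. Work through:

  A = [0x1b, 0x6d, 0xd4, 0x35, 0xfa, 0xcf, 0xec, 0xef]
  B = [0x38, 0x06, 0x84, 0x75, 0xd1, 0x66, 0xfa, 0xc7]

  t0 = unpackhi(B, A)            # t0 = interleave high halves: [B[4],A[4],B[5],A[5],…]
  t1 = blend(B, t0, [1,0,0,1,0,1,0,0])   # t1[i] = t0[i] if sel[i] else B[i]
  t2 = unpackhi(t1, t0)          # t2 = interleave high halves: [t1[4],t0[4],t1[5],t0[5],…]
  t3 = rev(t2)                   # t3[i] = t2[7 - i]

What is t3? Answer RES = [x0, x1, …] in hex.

→ t0 |d1|fa|66|cf|fa|ec|c7|ef|
→ t1 |d1|06|84|cf|d1|ec|fa|c7|
→ t2 |d1|fa|ec|ec|fa|c7|c7|ef|
→ t3 |ef|c7|c7|fa|ec|ec|fa|d1|

RES = [ 0xef  0xc7  0xc7  0xfa  0xec  0xec  0xfa  0xd1 ]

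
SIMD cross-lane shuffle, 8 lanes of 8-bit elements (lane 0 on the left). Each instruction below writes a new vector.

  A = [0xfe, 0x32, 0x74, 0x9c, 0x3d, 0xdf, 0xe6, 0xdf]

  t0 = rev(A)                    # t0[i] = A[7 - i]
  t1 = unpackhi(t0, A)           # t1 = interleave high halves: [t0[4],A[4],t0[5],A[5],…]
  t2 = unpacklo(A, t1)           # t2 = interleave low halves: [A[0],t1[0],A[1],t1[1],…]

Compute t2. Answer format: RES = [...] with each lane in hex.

  t0: df e6 df 3d 9c 74 32 fe
  t1: 9c 3d 74 df 32 e6 fe df
  t2: fe 9c 32 3d 74 74 9c df

RES = [0xfe, 0x9c, 0x32, 0x3d, 0x74, 0x74, 0x9c, 0xdf]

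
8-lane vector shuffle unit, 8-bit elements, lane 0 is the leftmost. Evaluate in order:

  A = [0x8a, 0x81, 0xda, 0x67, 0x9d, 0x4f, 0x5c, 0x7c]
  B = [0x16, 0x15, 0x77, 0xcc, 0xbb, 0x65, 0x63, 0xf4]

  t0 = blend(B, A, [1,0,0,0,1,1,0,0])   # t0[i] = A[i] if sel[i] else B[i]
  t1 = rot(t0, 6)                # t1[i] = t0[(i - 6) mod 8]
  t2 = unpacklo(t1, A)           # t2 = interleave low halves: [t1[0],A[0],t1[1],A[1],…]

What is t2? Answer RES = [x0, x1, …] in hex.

RES = [0x77, 0x8a, 0xcc, 0x81, 0x9d, 0xda, 0x4f, 0x67]

t0 = [0x8a, 0x15, 0x77, 0xcc, 0x9d, 0x4f, 0x63, 0xf4]
t1 = [0x77, 0xcc, 0x9d, 0x4f, 0x63, 0xf4, 0x8a, 0x15]
t2 = [0x77, 0x8a, 0xcc, 0x81, 0x9d, 0xda, 0x4f, 0x67]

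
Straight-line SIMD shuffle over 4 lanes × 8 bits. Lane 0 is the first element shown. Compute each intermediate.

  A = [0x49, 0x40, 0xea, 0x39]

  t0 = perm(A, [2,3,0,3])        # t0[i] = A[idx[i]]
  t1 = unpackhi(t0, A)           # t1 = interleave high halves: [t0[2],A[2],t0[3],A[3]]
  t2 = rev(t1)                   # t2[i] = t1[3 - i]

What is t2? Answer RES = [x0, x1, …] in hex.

  t0: ea 39 49 39
  t1: 49 ea 39 39
  t2: 39 39 ea 49

RES = [ 0x39  0x39  0xea  0x49 ]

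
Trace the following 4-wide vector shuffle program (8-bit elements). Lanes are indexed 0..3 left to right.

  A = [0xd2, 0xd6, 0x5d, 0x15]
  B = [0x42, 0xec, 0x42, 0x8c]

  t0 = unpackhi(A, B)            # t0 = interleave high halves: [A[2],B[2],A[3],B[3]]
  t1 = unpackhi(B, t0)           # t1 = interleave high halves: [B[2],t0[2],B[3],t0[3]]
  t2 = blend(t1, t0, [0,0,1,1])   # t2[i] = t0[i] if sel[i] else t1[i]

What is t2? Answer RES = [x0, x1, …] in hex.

RES = [0x42, 0x15, 0x15, 0x8c]

→ t0 |5d|42|15|8c|
→ t1 |42|15|8c|8c|
→ t2 |42|15|15|8c|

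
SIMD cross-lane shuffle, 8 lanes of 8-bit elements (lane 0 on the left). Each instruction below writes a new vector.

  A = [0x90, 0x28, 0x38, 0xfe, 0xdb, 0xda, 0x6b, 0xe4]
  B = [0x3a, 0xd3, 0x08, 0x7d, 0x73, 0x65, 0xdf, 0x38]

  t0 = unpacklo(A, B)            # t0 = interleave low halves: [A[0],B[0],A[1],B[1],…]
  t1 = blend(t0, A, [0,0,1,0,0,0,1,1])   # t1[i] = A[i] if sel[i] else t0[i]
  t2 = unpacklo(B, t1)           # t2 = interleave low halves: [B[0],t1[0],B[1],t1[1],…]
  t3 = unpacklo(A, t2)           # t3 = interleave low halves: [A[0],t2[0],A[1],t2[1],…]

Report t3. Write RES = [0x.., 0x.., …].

RES = [0x90, 0x3a, 0x28, 0x90, 0x38, 0xd3, 0xfe, 0x3a]

  t0: 90 3a 28 d3 38 08 fe 7d
  t1: 90 3a 38 d3 38 08 6b e4
  t2: 3a 90 d3 3a 08 38 7d d3
  t3: 90 3a 28 90 38 d3 fe 3a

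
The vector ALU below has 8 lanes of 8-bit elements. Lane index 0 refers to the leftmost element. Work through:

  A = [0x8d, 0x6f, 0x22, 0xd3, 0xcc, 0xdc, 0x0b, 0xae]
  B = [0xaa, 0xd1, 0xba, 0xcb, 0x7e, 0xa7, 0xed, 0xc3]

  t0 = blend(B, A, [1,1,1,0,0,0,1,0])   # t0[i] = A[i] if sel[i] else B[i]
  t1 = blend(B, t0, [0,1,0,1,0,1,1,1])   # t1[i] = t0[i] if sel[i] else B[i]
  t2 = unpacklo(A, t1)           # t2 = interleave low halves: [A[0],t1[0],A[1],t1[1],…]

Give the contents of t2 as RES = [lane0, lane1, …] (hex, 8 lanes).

→ t0 |8d|6f|22|cb|7e|a7|0b|c3|
→ t1 |aa|6f|ba|cb|7e|a7|0b|c3|
→ t2 |8d|aa|6f|6f|22|ba|d3|cb|

RES = [ 0x8d  0xaa  0x6f  0x6f  0x22  0xba  0xd3  0xcb ]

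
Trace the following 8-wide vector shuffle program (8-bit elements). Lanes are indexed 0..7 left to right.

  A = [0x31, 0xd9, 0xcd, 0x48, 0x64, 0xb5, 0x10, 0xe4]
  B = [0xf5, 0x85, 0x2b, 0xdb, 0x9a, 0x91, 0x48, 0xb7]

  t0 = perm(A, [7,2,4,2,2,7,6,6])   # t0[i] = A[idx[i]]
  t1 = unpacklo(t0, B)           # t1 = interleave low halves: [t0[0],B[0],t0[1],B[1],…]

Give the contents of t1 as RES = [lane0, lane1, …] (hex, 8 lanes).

RES = [ 0xe4  0xf5  0xcd  0x85  0x64  0x2b  0xcd  0xdb ]

t0 = [0xe4, 0xcd, 0x64, 0xcd, 0xcd, 0xe4, 0x10, 0x10]
t1 = [0xe4, 0xf5, 0xcd, 0x85, 0x64, 0x2b, 0xcd, 0xdb]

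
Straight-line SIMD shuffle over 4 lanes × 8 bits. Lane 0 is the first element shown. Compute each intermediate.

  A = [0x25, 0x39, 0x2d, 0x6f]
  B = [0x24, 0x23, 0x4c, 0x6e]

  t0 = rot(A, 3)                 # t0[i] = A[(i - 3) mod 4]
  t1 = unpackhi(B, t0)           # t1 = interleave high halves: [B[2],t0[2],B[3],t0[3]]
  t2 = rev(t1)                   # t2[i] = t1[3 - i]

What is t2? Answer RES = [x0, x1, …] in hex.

→ t0 |39|2d|6f|25|
→ t1 |4c|6f|6e|25|
→ t2 |25|6e|6f|4c|

RES = [0x25, 0x6e, 0x6f, 0x4c]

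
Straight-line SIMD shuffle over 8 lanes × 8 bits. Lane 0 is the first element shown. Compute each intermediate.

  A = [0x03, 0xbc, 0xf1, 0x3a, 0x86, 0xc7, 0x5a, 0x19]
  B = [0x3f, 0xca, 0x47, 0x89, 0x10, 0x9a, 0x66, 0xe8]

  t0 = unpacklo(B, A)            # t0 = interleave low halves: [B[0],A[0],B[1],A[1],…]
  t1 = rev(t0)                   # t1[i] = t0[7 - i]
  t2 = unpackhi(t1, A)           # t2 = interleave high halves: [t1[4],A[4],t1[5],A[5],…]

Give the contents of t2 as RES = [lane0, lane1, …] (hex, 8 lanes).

→ t0 |3f|03|ca|bc|47|f1|89|3a|
→ t1 |3a|89|f1|47|bc|ca|03|3f|
→ t2 |bc|86|ca|c7|03|5a|3f|19|

RES = [0xbc, 0x86, 0xca, 0xc7, 0x03, 0x5a, 0x3f, 0x19]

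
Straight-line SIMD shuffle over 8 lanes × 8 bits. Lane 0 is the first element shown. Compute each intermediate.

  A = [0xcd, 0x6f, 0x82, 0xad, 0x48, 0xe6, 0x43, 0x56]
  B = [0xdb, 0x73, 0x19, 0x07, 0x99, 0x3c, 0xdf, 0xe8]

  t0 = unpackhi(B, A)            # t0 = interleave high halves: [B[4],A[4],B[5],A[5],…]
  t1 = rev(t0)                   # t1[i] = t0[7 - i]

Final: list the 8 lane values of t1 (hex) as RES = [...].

RES = [ 0x56  0xe8  0x43  0xdf  0xe6  0x3c  0x48  0x99 ]

  t0: 99 48 3c e6 df 43 e8 56
  t1: 56 e8 43 df e6 3c 48 99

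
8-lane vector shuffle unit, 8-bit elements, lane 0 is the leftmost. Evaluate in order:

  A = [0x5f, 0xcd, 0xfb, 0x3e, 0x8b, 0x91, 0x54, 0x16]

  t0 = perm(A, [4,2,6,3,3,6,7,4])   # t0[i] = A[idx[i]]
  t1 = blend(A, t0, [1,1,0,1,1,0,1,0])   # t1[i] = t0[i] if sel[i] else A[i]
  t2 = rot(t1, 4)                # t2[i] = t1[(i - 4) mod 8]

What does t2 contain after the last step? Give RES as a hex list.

RES = [0x3e, 0x91, 0x16, 0x16, 0x8b, 0xfb, 0xfb, 0x3e]

  t0: 8b fb 54 3e 3e 54 16 8b
  t1: 8b fb fb 3e 3e 91 16 16
  t2: 3e 91 16 16 8b fb fb 3e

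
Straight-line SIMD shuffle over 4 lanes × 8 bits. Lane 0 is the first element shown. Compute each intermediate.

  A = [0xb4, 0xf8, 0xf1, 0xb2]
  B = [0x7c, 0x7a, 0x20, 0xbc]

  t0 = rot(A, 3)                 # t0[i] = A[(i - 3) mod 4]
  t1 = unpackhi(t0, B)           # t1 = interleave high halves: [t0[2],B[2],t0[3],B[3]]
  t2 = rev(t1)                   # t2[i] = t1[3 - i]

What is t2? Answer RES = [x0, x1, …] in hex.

→ t0 |f8|f1|b2|b4|
→ t1 |b2|20|b4|bc|
→ t2 |bc|b4|20|b2|

RES = [0xbc, 0xb4, 0x20, 0xb2]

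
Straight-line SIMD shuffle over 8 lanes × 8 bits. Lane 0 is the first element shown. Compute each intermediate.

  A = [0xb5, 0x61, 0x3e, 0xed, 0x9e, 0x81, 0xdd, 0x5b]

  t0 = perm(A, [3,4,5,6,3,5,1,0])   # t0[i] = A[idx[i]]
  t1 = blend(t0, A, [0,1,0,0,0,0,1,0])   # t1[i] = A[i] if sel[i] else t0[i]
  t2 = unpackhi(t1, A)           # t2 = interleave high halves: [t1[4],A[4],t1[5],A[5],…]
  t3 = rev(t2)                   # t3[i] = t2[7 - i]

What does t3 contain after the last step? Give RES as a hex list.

RES = [ 0x5b  0xb5  0xdd  0xdd  0x81  0x81  0x9e  0xed ]

  t0: ed 9e 81 dd ed 81 61 b5
  t1: ed 61 81 dd ed 81 dd b5
  t2: ed 9e 81 81 dd dd b5 5b
  t3: 5b b5 dd dd 81 81 9e ed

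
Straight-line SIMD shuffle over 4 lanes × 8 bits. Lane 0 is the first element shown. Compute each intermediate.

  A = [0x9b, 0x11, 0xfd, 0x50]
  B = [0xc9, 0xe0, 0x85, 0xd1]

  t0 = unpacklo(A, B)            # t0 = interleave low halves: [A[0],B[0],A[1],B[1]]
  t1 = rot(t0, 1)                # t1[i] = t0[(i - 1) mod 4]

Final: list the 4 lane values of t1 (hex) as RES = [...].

  t0: 9b c9 11 e0
  t1: e0 9b c9 11

RES = [0xe0, 0x9b, 0xc9, 0x11]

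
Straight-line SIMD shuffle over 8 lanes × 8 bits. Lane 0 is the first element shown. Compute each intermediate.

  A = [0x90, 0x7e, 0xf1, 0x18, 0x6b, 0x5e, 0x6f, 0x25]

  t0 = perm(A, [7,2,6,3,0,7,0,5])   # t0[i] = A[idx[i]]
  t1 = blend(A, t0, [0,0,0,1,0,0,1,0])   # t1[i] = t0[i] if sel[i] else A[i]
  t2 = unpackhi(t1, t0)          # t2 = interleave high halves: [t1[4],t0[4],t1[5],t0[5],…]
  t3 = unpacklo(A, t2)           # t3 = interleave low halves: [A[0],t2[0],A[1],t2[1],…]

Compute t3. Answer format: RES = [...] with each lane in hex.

RES = [0x90, 0x6b, 0x7e, 0x90, 0xf1, 0x5e, 0x18, 0x25]

→ t0 |25|f1|6f|18|90|25|90|5e|
→ t1 |90|7e|f1|18|6b|5e|90|25|
→ t2 |6b|90|5e|25|90|90|25|5e|
→ t3 |90|6b|7e|90|f1|5e|18|25|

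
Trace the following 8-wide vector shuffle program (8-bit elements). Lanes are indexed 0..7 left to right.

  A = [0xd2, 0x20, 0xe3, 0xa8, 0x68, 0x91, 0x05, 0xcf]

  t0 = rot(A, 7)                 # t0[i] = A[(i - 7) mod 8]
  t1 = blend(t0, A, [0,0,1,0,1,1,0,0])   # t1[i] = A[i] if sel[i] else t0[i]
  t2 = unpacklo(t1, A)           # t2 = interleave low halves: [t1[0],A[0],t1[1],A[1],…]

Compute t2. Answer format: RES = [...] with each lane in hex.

RES = [ 0x20  0xd2  0xe3  0x20  0xe3  0xe3  0x68  0xa8 ]

  t0: 20 e3 a8 68 91 05 cf d2
  t1: 20 e3 e3 68 68 91 cf d2
  t2: 20 d2 e3 20 e3 e3 68 a8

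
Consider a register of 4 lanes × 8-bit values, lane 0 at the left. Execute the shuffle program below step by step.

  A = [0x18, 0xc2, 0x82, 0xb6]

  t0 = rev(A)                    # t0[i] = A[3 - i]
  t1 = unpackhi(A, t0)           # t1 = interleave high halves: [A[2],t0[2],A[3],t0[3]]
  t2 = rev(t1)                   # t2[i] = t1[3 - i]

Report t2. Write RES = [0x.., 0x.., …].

→ t0 |b6|82|c2|18|
→ t1 |82|c2|b6|18|
→ t2 |18|b6|c2|82|

RES = [ 0x18  0xb6  0xc2  0x82 ]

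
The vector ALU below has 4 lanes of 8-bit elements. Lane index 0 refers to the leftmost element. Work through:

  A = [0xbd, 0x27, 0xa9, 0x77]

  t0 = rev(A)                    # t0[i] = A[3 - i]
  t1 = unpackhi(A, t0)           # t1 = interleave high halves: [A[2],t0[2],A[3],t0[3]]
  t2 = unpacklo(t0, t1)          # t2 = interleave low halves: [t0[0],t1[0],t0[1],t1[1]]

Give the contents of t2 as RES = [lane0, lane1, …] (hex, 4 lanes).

RES = [0x77, 0xa9, 0xa9, 0x27]

  t0: 77 a9 27 bd
  t1: a9 27 77 bd
  t2: 77 a9 a9 27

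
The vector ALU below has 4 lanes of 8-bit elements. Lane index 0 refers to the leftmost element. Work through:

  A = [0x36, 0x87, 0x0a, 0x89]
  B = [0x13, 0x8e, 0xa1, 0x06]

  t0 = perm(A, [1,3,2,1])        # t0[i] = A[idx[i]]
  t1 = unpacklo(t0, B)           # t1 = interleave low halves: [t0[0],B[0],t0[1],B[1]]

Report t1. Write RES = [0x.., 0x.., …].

RES = [0x87, 0x13, 0x89, 0x8e]

→ t0 |87|89|0a|87|
→ t1 |87|13|89|8e|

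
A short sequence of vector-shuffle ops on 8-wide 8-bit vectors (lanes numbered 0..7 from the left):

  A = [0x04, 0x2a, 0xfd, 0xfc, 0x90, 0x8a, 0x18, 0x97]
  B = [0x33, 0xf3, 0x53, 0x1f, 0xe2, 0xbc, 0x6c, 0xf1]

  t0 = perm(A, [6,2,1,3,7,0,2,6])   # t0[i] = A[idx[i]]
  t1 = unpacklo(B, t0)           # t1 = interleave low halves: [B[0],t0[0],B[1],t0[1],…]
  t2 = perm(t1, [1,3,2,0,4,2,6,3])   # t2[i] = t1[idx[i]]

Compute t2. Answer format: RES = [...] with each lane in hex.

RES = [0x18, 0xfd, 0xf3, 0x33, 0x53, 0xf3, 0x1f, 0xfd]

→ t0 |18|fd|2a|fc|97|04|fd|18|
→ t1 |33|18|f3|fd|53|2a|1f|fc|
→ t2 |18|fd|f3|33|53|f3|1f|fd|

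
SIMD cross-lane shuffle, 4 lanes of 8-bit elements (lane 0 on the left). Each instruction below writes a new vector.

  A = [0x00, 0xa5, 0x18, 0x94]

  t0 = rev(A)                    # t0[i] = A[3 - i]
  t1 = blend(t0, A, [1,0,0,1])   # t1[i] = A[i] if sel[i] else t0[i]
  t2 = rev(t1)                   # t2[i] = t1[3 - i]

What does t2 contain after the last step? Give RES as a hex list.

→ t0 |94|18|a5|00|
→ t1 |00|18|a5|94|
→ t2 |94|a5|18|00|

RES = [0x94, 0xa5, 0x18, 0x00]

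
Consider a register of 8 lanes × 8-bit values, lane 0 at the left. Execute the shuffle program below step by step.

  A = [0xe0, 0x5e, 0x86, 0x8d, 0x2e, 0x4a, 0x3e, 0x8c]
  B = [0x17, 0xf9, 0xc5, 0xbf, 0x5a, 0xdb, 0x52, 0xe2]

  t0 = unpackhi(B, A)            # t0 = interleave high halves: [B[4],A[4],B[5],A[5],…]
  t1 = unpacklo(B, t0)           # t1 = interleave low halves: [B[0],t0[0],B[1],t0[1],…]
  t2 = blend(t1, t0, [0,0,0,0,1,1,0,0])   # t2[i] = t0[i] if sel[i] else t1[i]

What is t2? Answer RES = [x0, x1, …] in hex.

RES = [ 0x17  0x5a  0xf9  0x2e  0x52  0x3e  0xbf  0x4a ]

t0 = [0x5a, 0x2e, 0xdb, 0x4a, 0x52, 0x3e, 0xe2, 0x8c]
t1 = [0x17, 0x5a, 0xf9, 0x2e, 0xc5, 0xdb, 0xbf, 0x4a]
t2 = [0x17, 0x5a, 0xf9, 0x2e, 0x52, 0x3e, 0xbf, 0x4a]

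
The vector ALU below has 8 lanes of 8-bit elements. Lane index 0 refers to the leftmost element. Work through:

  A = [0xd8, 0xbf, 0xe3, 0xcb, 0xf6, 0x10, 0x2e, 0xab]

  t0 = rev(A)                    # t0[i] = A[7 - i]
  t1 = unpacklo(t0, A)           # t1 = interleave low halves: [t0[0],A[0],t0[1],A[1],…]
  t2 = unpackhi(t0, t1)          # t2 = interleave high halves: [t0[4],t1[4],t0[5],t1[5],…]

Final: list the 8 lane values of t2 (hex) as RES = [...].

  t0: ab 2e 10 f6 cb e3 bf d8
  t1: ab d8 2e bf 10 e3 f6 cb
  t2: cb 10 e3 e3 bf f6 d8 cb

RES = [ 0xcb  0x10  0xe3  0xe3  0xbf  0xf6  0xd8  0xcb ]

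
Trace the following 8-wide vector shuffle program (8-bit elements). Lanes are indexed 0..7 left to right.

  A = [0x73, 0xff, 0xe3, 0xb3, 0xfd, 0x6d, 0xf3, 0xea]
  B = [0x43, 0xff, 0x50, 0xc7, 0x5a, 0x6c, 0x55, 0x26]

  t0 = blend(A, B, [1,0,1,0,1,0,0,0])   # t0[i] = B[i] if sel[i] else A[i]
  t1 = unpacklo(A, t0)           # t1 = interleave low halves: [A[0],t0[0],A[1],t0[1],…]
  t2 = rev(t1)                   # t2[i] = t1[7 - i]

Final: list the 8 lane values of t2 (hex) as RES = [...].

→ t0 |43|ff|50|b3|5a|6d|f3|ea|
→ t1 |73|43|ff|ff|e3|50|b3|b3|
→ t2 |b3|b3|50|e3|ff|ff|43|73|

RES = [ 0xb3  0xb3  0x50  0xe3  0xff  0xff  0x43  0x73 ]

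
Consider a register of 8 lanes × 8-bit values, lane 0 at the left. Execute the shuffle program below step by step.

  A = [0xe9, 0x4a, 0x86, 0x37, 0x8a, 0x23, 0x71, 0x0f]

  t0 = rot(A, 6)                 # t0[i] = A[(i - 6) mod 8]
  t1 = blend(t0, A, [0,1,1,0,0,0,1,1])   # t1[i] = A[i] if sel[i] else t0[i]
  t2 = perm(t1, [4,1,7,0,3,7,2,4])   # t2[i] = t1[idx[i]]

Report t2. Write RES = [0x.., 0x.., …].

→ t0 |86|37|8a|23|71|0f|e9|4a|
→ t1 |86|4a|86|23|71|0f|71|0f|
→ t2 |71|4a|0f|86|23|0f|86|71|

RES = [0x71, 0x4a, 0x0f, 0x86, 0x23, 0x0f, 0x86, 0x71]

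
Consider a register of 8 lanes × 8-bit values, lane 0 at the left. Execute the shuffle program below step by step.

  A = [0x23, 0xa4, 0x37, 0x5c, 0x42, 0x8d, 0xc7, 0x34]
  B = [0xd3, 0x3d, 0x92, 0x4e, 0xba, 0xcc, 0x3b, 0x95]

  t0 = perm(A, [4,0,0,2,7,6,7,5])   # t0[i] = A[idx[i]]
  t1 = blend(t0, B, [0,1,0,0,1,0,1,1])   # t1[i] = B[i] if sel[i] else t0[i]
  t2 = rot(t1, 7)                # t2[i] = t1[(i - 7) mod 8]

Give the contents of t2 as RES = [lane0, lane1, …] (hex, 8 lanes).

RES = [ 0x3d  0x23  0x37  0xba  0xc7  0x3b  0x95  0x42 ]

t0 = [0x42, 0x23, 0x23, 0x37, 0x34, 0xc7, 0x34, 0x8d]
t1 = [0x42, 0x3d, 0x23, 0x37, 0xba, 0xc7, 0x3b, 0x95]
t2 = [0x3d, 0x23, 0x37, 0xba, 0xc7, 0x3b, 0x95, 0x42]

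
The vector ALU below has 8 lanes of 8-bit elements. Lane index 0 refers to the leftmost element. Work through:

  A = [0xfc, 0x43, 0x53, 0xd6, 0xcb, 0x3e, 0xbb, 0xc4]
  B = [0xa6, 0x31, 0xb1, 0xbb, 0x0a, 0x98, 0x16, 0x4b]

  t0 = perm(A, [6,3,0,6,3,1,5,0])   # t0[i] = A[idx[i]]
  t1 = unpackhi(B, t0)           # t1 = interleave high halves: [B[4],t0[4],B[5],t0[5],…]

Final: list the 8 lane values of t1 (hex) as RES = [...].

RES = [0x0a, 0xd6, 0x98, 0x43, 0x16, 0x3e, 0x4b, 0xfc]

t0 = [0xbb, 0xd6, 0xfc, 0xbb, 0xd6, 0x43, 0x3e, 0xfc]
t1 = [0x0a, 0xd6, 0x98, 0x43, 0x16, 0x3e, 0x4b, 0xfc]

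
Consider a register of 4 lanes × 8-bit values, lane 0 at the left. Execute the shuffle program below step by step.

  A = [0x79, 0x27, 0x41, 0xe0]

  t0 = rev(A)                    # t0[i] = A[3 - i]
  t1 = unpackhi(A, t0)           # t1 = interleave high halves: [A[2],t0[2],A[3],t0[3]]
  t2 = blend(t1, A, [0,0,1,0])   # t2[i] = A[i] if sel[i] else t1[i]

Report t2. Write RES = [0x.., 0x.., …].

RES = [ 0x41  0x27  0x41  0x79 ]

t0 = [0xe0, 0x41, 0x27, 0x79]
t1 = [0x41, 0x27, 0xe0, 0x79]
t2 = [0x41, 0x27, 0x41, 0x79]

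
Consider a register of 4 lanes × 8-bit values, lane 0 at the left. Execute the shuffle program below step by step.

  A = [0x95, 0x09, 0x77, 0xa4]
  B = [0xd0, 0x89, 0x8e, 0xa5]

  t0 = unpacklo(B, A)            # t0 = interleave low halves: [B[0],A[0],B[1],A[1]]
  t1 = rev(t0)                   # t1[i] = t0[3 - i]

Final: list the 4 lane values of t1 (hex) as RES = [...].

  t0: d0 95 89 09
  t1: 09 89 95 d0

RES = [0x09, 0x89, 0x95, 0xd0]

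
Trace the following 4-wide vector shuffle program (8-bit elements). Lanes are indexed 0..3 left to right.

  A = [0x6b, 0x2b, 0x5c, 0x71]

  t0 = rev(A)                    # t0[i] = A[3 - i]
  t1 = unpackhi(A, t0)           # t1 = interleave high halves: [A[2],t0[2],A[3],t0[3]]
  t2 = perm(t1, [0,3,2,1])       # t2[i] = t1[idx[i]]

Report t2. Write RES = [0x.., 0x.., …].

RES = [0x5c, 0x6b, 0x71, 0x2b]

t0 = [0x71, 0x5c, 0x2b, 0x6b]
t1 = [0x5c, 0x2b, 0x71, 0x6b]
t2 = [0x5c, 0x6b, 0x71, 0x2b]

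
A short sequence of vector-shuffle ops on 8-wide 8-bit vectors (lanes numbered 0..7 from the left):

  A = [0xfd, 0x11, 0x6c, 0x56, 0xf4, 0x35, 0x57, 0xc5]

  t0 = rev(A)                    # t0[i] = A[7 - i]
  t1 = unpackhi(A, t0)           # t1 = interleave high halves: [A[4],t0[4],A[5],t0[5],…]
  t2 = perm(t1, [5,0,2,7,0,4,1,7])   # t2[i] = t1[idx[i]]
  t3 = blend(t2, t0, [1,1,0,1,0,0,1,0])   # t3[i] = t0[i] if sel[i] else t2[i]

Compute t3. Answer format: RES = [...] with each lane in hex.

t0 = [0xc5, 0x57, 0x35, 0xf4, 0x56, 0x6c, 0x11, 0xfd]
t1 = [0xf4, 0x56, 0x35, 0x6c, 0x57, 0x11, 0xc5, 0xfd]
t2 = [0x11, 0xf4, 0x35, 0xfd, 0xf4, 0x57, 0x56, 0xfd]
t3 = [0xc5, 0x57, 0x35, 0xf4, 0xf4, 0x57, 0x11, 0xfd]

RES = [0xc5, 0x57, 0x35, 0xf4, 0xf4, 0x57, 0x11, 0xfd]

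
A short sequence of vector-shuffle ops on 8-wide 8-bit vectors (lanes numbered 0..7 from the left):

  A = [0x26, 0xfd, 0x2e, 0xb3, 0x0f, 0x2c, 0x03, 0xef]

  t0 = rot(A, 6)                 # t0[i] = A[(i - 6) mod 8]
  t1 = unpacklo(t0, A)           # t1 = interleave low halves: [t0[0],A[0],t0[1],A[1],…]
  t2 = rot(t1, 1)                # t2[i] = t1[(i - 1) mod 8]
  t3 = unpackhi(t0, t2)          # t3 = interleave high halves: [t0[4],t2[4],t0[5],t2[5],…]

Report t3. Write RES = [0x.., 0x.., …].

→ t0 |2e|b3|0f|2c|03|ef|26|fd|
→ t1 |2e|26|b3|fd|0f|2e|2c|b3|
→ t2 |b3|2e|26|b3|fd|0f|2e|2c|
→ t3 |03|fd|ef|0f|26|2e|fd|2c|

RES = [ 0x03  0xfd  0xef  0x0f  0x26  0x2e  0xfd  0x2c ]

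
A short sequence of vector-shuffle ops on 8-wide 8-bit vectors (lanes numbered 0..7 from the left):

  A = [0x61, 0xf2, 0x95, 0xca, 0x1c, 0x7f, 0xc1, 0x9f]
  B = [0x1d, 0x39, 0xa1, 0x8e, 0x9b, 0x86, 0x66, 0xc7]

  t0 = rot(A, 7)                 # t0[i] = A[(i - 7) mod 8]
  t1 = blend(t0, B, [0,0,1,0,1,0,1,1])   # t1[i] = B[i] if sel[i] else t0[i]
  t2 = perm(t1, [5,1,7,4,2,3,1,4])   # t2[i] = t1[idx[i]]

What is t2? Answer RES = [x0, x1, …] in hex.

  t0: f2 95 ca 1c 7f c1 9f 61
  t1: f2 95 a1 1c 9b c1 66 c7
  t2: c1 95 c7 9b a1 1c 95 9b

RES = [ 0xc1  0x95  0xc7  0x9b  0xa1  0x1c  0x95  0x9b ]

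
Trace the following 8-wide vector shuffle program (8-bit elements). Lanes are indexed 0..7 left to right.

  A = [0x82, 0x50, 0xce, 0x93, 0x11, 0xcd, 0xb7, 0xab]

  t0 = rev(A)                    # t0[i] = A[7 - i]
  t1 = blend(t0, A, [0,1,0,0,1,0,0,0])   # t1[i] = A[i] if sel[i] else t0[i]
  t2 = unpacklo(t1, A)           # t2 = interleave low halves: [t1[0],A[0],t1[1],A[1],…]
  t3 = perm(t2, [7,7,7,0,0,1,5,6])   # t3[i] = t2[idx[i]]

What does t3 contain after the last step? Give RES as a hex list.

RES = [ 0x93  0x93  0x93  0xab  0xab  0x82  0xce  0x11 ]

  t0: ab b7 cd 11 93 ce 50 82
  t1: ab 50 cd 11 11 ce 50 82
  t2: ab 82 50 50 cd ce 11 93
  t3: 93 93 93 ab ab 82 ce 11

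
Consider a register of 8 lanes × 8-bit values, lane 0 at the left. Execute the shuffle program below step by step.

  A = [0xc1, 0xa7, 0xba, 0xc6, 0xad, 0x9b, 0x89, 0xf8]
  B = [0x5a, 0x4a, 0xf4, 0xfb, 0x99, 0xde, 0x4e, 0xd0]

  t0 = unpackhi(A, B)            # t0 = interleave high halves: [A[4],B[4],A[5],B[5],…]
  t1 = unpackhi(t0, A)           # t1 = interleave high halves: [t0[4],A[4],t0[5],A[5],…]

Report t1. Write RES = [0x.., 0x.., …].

RES = [ 0x89  0xad  0x4e  0x9b  0xf8  0x89  0xd0  0xf8 ]

t0 = [0xad, 0x99, 0x9b, 0xde, 0x89, 0x4e, 0xf8, 0xd0]
t1 = [0x89, 0xad, 0x4e, 0x9b, 0xf8, 0x89, 0xd0, 0xf8]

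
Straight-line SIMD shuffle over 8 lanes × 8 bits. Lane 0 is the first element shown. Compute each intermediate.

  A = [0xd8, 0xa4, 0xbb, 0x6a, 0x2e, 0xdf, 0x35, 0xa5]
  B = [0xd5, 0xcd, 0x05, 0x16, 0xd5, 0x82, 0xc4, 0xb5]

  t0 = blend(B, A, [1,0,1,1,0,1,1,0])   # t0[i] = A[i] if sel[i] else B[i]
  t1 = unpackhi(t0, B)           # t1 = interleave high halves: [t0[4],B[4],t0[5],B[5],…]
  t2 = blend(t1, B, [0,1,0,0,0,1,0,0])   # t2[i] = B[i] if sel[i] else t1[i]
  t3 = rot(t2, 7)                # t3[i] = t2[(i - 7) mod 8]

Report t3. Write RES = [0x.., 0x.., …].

RES = [0xcd, 0xdf, 0x82, 0x35, 0x82, 0xb5, 0xb5, 0xd5]

t0 = [0xd8, 0xcd, 0xbb, 0x6a, 0xd5, 0xdf, 0x35, 0xb5]
t1 = [0xd5, 0xd5, 0xdf, 0x82, 0x35, 0xc4, 0xb5, 0xb5]
t2 = [0xd5, 0xcd, 0xdf, 0x82, 0x35, 0x82, 0xb5, 0xb5]
t3 = [0xcd, 0xdf, 0x82, 0x35, 0x82, 0xb5, 0xb5, 0xd5]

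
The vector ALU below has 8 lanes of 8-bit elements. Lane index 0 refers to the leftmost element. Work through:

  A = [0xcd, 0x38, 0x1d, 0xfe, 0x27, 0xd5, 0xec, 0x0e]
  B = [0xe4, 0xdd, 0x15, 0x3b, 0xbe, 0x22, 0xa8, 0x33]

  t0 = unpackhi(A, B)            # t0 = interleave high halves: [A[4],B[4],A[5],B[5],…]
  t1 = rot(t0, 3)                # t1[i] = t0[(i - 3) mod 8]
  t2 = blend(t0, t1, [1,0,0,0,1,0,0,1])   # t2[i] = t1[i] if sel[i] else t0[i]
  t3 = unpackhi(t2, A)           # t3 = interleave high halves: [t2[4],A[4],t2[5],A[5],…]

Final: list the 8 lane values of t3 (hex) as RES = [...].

  t0: 27 be d5 22 ec a8 0e 33
  t1: a8 0e 33 27 be d5 22 ec
  t2: a8 be d5 22 be a8 0e ec
  t3: be 27 a8 d5 0e ec ec 0e

RES = [ 0xbe  0x27  0xa8  0xd5  0x0e  0xec  0xec  0x0e ]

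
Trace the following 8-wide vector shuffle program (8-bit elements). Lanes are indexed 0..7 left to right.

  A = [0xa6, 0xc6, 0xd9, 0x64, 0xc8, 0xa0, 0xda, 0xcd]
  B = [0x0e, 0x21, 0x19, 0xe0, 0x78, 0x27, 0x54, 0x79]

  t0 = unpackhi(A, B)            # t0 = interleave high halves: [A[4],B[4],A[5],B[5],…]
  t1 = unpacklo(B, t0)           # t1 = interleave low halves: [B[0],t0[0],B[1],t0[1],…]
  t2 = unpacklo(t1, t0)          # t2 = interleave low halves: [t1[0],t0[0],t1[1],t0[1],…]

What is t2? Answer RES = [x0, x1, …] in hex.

RES = [0x0e, 0xc8, 0xc8, 0x78, 0x21, 0xa0, 0x78, 0x27]

t0 = [0xc8, 0x78, 0xa0, 0x27, 0xda, 0x54, 0xcd, 0x79]
t1 = [0x0e, 0xc8, 0x21, 0x78, 0x19, 0xa0, 0xe0, 0x27]
t2 = [0x0e, 0xc8, 0xc8, 0x78, 0x21, 0xa0, 0x78, 0x27]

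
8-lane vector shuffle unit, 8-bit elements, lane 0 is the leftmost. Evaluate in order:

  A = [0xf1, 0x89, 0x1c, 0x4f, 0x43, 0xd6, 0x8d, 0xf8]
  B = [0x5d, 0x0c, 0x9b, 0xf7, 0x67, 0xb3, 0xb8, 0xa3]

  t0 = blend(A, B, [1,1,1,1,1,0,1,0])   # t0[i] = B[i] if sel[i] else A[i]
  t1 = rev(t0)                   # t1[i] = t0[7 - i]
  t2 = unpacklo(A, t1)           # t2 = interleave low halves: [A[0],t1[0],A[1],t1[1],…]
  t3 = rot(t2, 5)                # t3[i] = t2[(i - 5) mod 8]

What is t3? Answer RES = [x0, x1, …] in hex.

→ t0 |5d|0c|9b|f7|67|d6|b8|f8|
→ t1 |f8|b8|d6|67|f7|9b|0c|5d|
→ t2 |f1|f8|89|b8|1c|d6|4f|67|
→ t3 |b8|1c|d6|4f|67|f1|f8|89|

RES = [0xb8, 0x1c, 0xd6, 0x4f, 0x67, 0xf1, 0xf8, 0x89]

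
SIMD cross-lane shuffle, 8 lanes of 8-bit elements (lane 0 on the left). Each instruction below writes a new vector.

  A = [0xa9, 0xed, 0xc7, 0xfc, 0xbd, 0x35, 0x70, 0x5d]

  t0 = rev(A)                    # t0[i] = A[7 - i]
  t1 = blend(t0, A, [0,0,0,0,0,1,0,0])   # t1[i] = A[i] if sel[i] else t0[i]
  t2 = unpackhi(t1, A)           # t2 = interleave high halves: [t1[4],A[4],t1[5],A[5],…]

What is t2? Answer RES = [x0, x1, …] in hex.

t0 = [0x5d, 0x70, 0x35, 0xbd, 0xfc, 0xc7, 0xed, 0xa9]
t1 = [0x5d, 0x70, 0x35, 0xbd, 0xfc, 0x35, 0xed, 0xa9]
t2 = [0xfc, 0xbd, 0x35, 0x35, 0xed, 0x70, 0xa9, 0x5d]

RES = [0xfc, 0xbd, 0x35, 0x35, 0xed, 0x70, 0xa9, 0x5d]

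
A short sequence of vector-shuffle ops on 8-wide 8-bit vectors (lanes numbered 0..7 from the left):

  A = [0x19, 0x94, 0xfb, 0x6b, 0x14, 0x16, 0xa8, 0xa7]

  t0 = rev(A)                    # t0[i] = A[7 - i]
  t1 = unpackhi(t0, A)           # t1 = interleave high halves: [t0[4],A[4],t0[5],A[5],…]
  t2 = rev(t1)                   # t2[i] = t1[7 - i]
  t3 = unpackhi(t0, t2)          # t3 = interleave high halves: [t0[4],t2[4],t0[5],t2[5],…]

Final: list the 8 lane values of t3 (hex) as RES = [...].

RES = [ 0x6b  0x16  0xfb  0xfb  0x94  0x14  0x19  0x6b ]

→ t0 |a7|a8|16|14|6b|fb|94|19|
→ t1 |6b|14|fb|16|94|a8|19|a7|
→ t2 |a7|19|a8|94|16|fb|14|6b|
→ t3 |6b|16|fb|fb|94|14|19|6b|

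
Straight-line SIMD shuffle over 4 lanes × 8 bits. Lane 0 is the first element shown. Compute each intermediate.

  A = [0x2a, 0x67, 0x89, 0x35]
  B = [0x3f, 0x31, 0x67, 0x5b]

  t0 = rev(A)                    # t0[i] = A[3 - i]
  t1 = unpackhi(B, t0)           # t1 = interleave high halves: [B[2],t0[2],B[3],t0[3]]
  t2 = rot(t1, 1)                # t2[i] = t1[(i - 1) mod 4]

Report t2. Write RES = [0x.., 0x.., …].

RES = [ 0x2a  0x67  0x67  0x5b ]

t0 = [0x35, 0x89, 0x67, 0x2a]
t1 = [0x67, 0x67, 0x5b, 0x2a]
t2 = [0x2a, 0x67, 0x67, 0x5b]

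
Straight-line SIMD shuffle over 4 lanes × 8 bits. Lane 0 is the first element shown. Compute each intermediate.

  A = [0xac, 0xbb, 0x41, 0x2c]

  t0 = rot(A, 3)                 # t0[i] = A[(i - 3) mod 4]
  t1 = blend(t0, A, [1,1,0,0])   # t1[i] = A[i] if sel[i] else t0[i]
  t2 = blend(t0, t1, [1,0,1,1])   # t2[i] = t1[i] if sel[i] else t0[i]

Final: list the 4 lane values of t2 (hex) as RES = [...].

RES = [0xac, 0x41, 0x2c, 0xac]

t0 = [0xbb, 0x41, 0x2c, 0xac]
t1 = [0xac, 0xbb, 0x2c, 0xac]
t2 = [0xac, 0x41, 0x2c, 0xac]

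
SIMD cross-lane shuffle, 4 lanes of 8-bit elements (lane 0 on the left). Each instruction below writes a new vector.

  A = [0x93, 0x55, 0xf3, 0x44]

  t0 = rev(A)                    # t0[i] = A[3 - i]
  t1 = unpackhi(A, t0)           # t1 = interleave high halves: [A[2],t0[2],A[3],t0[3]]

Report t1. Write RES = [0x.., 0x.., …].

RES = [ 0xf3  0x55  0x44  0x93 ]

t0 = [0x44, 0xf3, 0x55, 0x93]
t1 = [0xf3, 0x55, 0x44, 0x93]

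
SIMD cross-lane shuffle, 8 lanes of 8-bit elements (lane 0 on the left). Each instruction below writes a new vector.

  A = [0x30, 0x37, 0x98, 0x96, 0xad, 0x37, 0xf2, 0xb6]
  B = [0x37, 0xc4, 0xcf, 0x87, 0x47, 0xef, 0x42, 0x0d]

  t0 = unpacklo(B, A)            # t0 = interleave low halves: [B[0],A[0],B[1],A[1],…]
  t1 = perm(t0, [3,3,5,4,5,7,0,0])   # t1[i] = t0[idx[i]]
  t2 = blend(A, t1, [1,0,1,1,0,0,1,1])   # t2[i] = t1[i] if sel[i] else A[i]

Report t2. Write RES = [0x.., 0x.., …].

t0 = [0x37, 0x30, 0xc4, 0x37, 0xcf, 0x98, 0x87, 0x96]
t1 = [0x37, 0x37, 0x98, 0xcf, 0x98, 0x96, 0x37, 0x37]
t2 = [0x37, 0x37, 0x98, 0xcf, 0xad, 0x37, 0x37, 0x37]

RES = [ 0x37  0x37  0x98  0xcf  0xad  0x37  0x37  0x37 ]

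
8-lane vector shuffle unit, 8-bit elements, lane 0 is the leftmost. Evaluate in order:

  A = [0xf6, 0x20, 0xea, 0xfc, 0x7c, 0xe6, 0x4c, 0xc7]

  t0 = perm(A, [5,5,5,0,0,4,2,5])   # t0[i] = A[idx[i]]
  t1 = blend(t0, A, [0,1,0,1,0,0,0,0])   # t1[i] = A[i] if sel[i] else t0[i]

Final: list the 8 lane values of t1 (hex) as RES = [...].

RES = [ 0xe6  0x20  0xe6  0xfc  0xf6  0x7c  0xea  0xe6 ]

t0 = [0xe6, 0xe6, 0xe6, 0xf6, 0xf6, 0x7c, 0xea, 0xe6]
t1 = [0xe6, 0x20, 0xe6, 0xfc, 0xf6, 0x7c, 0xea, 0xe6]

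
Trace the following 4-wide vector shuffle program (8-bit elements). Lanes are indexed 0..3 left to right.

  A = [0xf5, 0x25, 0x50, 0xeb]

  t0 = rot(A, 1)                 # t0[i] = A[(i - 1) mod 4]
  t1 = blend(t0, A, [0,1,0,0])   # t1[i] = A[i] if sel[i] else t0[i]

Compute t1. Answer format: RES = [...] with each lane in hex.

RES = [ 0xeb  0x25  0x25  0x50 ]

→ t0 |eb|f5|25|50|
→ t1 |eb|25|25|50|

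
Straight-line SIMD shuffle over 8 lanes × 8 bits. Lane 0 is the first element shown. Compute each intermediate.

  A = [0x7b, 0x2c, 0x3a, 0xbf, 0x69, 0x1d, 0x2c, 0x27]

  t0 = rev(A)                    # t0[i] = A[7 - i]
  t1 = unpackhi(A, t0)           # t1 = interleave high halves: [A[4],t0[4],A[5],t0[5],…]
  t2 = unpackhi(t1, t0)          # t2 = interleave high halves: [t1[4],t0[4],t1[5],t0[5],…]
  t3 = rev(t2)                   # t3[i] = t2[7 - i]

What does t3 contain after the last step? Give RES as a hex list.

t0 = [0x27, 0x2c, 0x1d, 0x69, 0xbf, 0x3a, 0x2c, 0x7b]
t1 = [0x69, 0xbf, 0x1d, 0x3a, 0x2c, 0x2c, 0x27, 0x7b]
t2 = [0x2c, 0xbf, 0x2c, 0x3a, 0x27, 0x2c, 0x7b, 0x7b]
t3 = [0x7b, 0x7b, 0x2c, 0x27, 0x3a, 0x2c, 0xbf, 0x2c]

RES = [ 0x7b  0x7b  0x2c  0x27  0x3a  0x2c  0xbf  0x2c ]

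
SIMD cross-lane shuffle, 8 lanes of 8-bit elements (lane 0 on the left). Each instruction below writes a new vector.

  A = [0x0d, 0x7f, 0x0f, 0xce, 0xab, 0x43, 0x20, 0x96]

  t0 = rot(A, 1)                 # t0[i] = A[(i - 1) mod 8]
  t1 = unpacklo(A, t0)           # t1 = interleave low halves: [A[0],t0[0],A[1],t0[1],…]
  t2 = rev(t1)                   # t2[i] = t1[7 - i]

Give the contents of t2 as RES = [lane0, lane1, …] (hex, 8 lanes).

RES = [0x0f, 0xce, 0x7f, 0x0f, 0x0d, 0x7f, 0x96, 0x0d]

t0 = [0x96, 0x0d, 0x7f, 0x0f, 0xce, 0xab, 0x43, 0x20]
t1 = [0x0d, 0x96, 0x7f, 0x0d, 0x0f, 0x7f, 0xce, 0x0f]
t2 = [0x0f, 0xce, 0x7f, 0x0f, 0x0d, 0x7f, 0x96, 0x0d]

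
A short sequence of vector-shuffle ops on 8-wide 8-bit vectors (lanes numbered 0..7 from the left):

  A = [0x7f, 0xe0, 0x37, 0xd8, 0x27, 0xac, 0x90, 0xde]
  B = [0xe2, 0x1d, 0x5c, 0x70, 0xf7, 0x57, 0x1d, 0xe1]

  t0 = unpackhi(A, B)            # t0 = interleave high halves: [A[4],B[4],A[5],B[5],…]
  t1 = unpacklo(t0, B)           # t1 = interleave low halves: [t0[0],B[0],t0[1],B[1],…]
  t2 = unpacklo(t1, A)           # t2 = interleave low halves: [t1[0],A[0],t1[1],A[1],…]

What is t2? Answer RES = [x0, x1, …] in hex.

t0 = [0x27, 0xf7, 0xac, 0x57, 0x90, 0x1d, 0xde, 0xe1]
t1 = [0x27, 0xe2, 0xf7, 0x1d, 0xac, 0x5c, 0x57, 0x70]
t2 = [0x27, 0x7f, 0xe2, 0xe0, 0xf7, 0x37, 0x1d, 0xd8]

RES = [ 0x27  0x7f  0xe2  0xe0  0xf7  0x37  0x1d  0xd8 ]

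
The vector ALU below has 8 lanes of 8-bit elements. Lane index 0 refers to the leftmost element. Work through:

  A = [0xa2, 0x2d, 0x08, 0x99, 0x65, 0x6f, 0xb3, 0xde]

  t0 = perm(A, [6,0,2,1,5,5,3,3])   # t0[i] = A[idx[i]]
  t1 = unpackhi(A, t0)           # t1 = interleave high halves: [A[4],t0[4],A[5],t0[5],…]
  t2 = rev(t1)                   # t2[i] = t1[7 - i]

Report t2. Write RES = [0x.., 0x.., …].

  t0: b3 a2 08 2d 6f 6f 99 99
  t1: 65 6f 6f 6f b3 99 de 99
  t2: 99 de 99 b3 6f 6f 6f 65

RES = [ 0x99  0xde  0x99  0xb3  0x6f  0x6f  0x6f  0x65 ]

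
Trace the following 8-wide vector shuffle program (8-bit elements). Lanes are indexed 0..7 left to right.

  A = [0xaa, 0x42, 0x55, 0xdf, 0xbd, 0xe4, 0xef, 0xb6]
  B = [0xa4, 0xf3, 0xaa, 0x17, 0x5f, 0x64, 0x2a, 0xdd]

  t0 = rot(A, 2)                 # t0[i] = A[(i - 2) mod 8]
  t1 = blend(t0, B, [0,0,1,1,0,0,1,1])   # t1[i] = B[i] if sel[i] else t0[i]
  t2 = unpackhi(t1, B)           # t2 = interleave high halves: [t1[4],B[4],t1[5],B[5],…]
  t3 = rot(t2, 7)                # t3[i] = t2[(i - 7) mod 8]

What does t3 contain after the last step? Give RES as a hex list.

t0 = [0xef, 0xb6, 0xaa, 0x42, 0x55, 0xdf, 0xbd, 0xe4]
t1 = [0xef, 0xb6, 0xaa, 0x17, 0x55, 0xdf, 0x2a, 0xdd]
t2 = [0x55, 0x5f, 0xdf, 0x64, 0x2a, 0x2a, 0xdd, 0xdd]
t3 = [0x5f, 0xdf, 0x64, 0x2a, 0x2a, 0xdd, 0xdd, 0x55]

RES = [ 0x5f  0xdf  0x64  0x2a  0x2a  0xdd  0xdd  0x55 ]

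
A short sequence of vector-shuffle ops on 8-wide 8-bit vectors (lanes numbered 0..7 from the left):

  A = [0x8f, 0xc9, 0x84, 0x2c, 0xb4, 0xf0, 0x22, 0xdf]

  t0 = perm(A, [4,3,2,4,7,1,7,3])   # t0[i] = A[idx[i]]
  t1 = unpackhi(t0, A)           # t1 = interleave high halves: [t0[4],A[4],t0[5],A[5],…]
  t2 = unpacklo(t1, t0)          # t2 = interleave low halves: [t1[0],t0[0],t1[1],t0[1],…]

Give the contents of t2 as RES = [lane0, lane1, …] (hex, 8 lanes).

RES = [0xdf, 0xb4, 0xb4, 0x2c, 0xc9, 0x84, 0xf0, 0xb4]

t0 = [0xb4, 0x2c, 0x84, 0xb4, 0xdf, 0xc9, 0xdf, 0x2c]
t1 = [0xdf, 0xb4, 0xc9, 0xf0, 0xdf, 0x22, 0x2c, 0xdf]
t2 = [0xdf, 0xb4, 0xb4, 0x2c, 0xc9, 0x84, 0xf0, 0xb4]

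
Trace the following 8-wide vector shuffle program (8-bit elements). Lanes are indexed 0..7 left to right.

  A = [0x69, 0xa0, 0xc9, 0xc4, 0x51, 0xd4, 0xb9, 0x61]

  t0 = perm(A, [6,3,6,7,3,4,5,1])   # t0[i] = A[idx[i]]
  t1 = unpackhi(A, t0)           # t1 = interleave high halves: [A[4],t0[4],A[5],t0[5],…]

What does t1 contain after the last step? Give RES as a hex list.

  t0: b9 c4 b9 61 c4 51 d4 a0
  t1: 51 c4 d4 51 b9 d4 61 a0

RES = [0x51, 0xc4, 0xd4, 0x51, 0xb9, 0xd4, 0x61, 0xa0]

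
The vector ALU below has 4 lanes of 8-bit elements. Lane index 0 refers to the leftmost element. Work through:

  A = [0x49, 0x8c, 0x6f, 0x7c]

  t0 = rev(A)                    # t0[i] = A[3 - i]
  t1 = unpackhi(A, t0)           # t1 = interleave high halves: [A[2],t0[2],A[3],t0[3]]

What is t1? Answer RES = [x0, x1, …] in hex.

RES = [ 0x6f  0x8c  0x7c  0x49 ]

  t0: 7c 6f 8c 49
  t1: 6f 8c 7c 49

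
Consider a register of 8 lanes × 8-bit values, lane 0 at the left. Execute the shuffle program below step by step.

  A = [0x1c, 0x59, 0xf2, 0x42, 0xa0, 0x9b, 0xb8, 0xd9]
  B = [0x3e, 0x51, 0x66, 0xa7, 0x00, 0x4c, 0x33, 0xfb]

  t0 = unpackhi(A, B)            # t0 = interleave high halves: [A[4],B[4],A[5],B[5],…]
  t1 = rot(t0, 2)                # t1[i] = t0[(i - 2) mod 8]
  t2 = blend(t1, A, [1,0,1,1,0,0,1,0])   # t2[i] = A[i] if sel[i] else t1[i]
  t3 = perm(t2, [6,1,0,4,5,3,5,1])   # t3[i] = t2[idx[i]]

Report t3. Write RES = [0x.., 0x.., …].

RES = [0xb8, 0xfb, 0x1c, 0x9b, 0x4c, 0x42, 0x4c, 0xfb]

→ t0 |a0|00|9b|4c|b8|33|d9|fb|
→ t1 |d9|fb|a0|00|9b|4c|b8|33|
→ t2 |1c|fb|f2|42|9b|4c|b8|33|
→ t3 |b8|fb|1c|9b|4c|42|4c|fb|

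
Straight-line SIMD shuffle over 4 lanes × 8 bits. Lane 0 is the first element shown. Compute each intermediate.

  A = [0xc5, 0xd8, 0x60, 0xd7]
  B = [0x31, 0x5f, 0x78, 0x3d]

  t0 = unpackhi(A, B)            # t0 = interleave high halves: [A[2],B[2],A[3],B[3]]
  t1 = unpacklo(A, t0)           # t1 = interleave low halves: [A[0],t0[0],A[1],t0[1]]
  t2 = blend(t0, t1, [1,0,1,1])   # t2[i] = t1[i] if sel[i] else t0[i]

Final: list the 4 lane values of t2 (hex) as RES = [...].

RES = [ 0xc5  0x78  0xd8  0x78 ]

→ t0 |60|78|d7|3d|
→ t1 |c5|60|d8|78|
→ t2 |c5|78|d8|78|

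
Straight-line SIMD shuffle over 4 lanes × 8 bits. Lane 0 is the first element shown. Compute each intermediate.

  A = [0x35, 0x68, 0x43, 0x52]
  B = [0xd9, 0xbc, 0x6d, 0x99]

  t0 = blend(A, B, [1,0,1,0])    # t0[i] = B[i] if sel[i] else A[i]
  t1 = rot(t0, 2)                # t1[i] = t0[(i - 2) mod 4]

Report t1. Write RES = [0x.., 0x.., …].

RES = [0x6d, 0x52, 0xd9, 0x68]

→ t0 |d9|68|6d|52|
→ t1 |6d|52|d9|68|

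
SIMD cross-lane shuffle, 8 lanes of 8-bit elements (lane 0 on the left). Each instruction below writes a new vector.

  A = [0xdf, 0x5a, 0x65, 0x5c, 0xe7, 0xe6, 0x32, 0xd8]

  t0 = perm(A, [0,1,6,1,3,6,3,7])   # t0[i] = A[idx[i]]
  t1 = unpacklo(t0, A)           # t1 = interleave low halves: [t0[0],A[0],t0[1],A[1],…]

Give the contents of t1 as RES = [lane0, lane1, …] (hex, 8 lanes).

→ t0 |df|5a|32|5a|5c|32|5c|d8|
→ t1 |df|df|5a|5a|32|65|5a|5c|

RES = [ 0xdf  0xdf  0x5a  0x5a  0x32  0x65  0x5a  0x5c ]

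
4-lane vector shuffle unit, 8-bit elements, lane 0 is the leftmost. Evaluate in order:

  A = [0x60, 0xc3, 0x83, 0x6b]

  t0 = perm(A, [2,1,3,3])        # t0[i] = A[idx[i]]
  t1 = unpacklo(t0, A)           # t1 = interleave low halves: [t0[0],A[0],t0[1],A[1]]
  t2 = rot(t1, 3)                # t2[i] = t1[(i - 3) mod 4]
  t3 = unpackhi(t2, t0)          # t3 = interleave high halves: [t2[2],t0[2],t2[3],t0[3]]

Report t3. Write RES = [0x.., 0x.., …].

t0 = [0x83, 0xc3, 0x6b, 0x6b]
t1 = [0x83, 0x60, 0xc3, 0xc3]
t2 = [0x60, 0xc3, 0xc3, 0x83]
t3 = [0xc3, 0x6b, 0x83, 0x6b]

RES = [ 0xc3  0x6b  0x83  0x6b ]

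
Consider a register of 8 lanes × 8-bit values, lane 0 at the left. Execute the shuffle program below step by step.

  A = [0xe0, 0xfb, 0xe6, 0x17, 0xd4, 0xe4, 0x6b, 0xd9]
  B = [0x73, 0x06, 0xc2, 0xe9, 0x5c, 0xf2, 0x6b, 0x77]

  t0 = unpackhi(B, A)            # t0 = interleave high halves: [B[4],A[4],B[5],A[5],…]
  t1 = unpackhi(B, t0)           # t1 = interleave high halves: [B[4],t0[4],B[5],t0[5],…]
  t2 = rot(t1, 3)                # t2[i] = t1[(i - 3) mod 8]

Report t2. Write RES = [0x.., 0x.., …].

t0 = [0x5c, 0xd4, 0xf2, 0xe4, 0x6b, 0x6b, 0x77, 0xd9]
t1 = [0x5c, 0x6b, 0xf2, 0x6b, 0x6b, 0x77, 0x77, 0xd9]
t2 = [0x77, 0x77, 0xd9, 0x5c, 0x6b, 0xf2, 0x6b, 0x6b]

RES = [ 0x77  0x77  0xd9  0x5c  0x6b  0xf2  0x6b  0x6b ]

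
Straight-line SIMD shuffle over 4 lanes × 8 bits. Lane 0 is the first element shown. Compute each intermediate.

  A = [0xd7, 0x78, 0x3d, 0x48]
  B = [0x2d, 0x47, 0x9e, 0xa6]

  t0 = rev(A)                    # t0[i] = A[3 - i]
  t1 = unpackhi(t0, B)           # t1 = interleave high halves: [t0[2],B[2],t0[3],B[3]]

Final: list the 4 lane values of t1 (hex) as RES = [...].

→ t0 |48|3d|78|d7|
→ t1 |78|9e|d7|a6|

RES = [0x78, 0x9e, 0xd7, 0xa6]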